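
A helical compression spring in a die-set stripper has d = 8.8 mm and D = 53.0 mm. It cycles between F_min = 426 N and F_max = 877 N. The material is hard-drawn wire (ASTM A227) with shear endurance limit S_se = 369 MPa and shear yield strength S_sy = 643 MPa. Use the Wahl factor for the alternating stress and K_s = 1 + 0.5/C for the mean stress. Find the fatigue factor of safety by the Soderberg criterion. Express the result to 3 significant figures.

2.71

C = D/d = 53.0/8.8 = 6.0227; K_W = (4C−1)/(4C−4)+0.615/C = 1.2514; K_s = 1+0.5/C = 1.0830
F_a = (F_max−F_min)/2 = 225.5 N; F_m = (F_max+F_min)/2 = 651.5 N
τ_a = K_W·8F_aD/(πd³) = 1.2514 × 44.66 = 55.889 MPa
τ_m = K_s·8F_mD/(πd³) = 1.0830 × 129.03 = 139.74 MPa
Soderberg: 1/n_f = τ_a/S_se + τ_m/S_sy = 55.889/369 + 139.74/643 = 0.15146 + 0.21732 = 0.36878
n_f = 1/0.36878 = 2.712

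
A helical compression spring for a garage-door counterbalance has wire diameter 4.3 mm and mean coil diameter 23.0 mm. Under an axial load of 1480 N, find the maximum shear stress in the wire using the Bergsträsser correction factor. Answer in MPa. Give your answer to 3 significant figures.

1390 MPa

Spring index C = D/d = 23.0/4.3 = 5.3488
K_B = (4C+2)/(4C−3) = 23.395/18.395 = 1.2718
τ₀ = 8FD/(πd³) = 8·1480·23.0/(π·4.3³) = 272320/249.78 = 1090.2 MPa
τ_max = K·τ₀ = 1.2718 × 1090.2 = 1386.6 MPa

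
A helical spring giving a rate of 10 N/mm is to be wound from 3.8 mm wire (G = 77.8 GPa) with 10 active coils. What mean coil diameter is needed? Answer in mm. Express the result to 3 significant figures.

D = (Gd⁴/(8N_a·k))^(1/3) = (77.8×10³·3.8⁴/(8·10·10))^(1/3)
  = (20277.9)^(1/3) = 27.2693 mm

27.3 mm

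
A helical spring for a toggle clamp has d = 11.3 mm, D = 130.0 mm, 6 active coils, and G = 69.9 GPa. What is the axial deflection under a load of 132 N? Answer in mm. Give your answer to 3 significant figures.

k = Gd⁴/(8D³N_a) = (69.9×10³)(11.3⁴)/(8·130.0³·6) = 10.807 N/mm
δ = F/k = 132 / 10.807 = 12.214 mm

12.2 mm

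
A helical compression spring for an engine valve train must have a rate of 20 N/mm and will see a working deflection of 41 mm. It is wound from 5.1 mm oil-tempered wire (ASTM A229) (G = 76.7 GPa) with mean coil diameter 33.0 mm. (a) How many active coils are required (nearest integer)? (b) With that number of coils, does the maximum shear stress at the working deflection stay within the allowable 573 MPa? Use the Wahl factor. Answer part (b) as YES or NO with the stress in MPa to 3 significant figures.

N_a = Gd⁴/(8D³k) = (76.7×10³)(5.1⁴)/(8·33.0³·20) = 9.024 → N_a = 9
Actual rate k = Gd⁴/(8D³·9) = 20.054 N/mm
Working load F = kδ = 20.054·41 = 822.22 N
C = 33.0/5.1 = 6.4706; K_W = (4C−1)/(4C−4)+0.615/C = 1.2321
τ_max = K_W·8FD/(πd³) = 1.2321·520.87 = 641.79 MPa
τ_max > 573 MPa → exceeds allowable

(a) 9 coils; (b) NO, τ_max = 642 MPa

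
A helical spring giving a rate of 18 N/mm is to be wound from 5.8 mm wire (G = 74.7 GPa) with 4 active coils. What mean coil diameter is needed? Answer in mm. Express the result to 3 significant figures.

D = (Gd⁴/(8N_a·k))^(1/3) = (74.7×10³·5.8⁴/(8·4·18))^(1/3)
  = (146761)^(1/3) = 52.7477 mm

52.7 mm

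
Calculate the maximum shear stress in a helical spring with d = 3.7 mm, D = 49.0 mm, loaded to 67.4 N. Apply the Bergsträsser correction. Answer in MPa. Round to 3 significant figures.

183 MPa

Spring index C = D/d = 49.0/3.7 = 13.2432
K_B = (4C+2)/(4C−3) = 54.973/49.973 = 1.1001
τ₀ = 8FD/(πd³) = 8·67.4·49.0/(π·3.7³) = 26420.8/159.13 = 166.03 MPa
τ_max = K·τ₀ = 1.1001 × 166.03 = 182.64 MPa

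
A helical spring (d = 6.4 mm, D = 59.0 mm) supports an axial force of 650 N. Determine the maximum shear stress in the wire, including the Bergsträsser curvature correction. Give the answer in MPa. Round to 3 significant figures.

Spring index C = D/d = 59.0/6.4 = 9.2188
K_B = (4C+2)/(4C−3) = 38.875/33.875 = 1.1476
τ₀ = 8FD/(πd³) = 8·650·59.0/(π·6.4³) = 306800/823.55 = 372.53 MPa
τ_max = K·τ₀ = 1.1476 × 372.53 = 427.52 MPa

428 MPa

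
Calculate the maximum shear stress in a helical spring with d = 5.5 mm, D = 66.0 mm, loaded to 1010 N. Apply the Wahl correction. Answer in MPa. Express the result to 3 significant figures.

Spring index C = D/d = 66.0/5.5 = 12.0000
K_W = (4C−1)/(4C−4) + 0.615/C = 47.000/44.000 + 0.0512 = 1.1194
τ₀ = 8FD/(πd³) = 8·1010·66.0/(π·5.5³) = 533280/522.68 = 1020.3 MPa
τ_max = K·τ₀ = 1.1194 × 1020.3 = 1142.1 MPa

1140 MPa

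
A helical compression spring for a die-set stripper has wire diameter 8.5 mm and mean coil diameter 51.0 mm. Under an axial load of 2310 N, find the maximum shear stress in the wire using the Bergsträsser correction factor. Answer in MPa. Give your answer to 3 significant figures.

605 MPa

Spring index C = D/d = 51.0/8.5 = 6.0000
K_B = (4C+2)/(4C−3) = 26.000/21.000 = 1.2381
τ₀ = 8FD/(πd³) = 8·2310·51.0/(π·8.5³) = 942480/1929.3 = 488.5 MPa
τ_max = K·τ₀ = 1.2381 × 488.5 = 604.81 MPa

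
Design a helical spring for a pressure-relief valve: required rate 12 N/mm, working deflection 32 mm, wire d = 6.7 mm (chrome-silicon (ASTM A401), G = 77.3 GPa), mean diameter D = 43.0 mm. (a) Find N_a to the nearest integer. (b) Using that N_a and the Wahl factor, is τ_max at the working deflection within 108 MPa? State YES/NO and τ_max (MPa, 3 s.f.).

N_a = Gd⁴/(8D³k) = (77.3×10³)(6.7⁴)/(8·43.0³·12) = 20.41 → N_a = 20
Actual rate k = Gd⁴/(8D³·20) = 12.245 N/mm
Working load F = kδ = 12.245·32 = 391.84 N
C = 43.0/6.7 = 6.4179; K_W = (4C−1)/(4C−4)+0.615/C = 1.2343
τ_max = K_W·8FD/(πd³) = 1.2343·142.66 = 176.07 MPa
τ_max > 108 MPa → exceeds allowable

(a) 20 coils; (b) NO, τ_max = 176 MPa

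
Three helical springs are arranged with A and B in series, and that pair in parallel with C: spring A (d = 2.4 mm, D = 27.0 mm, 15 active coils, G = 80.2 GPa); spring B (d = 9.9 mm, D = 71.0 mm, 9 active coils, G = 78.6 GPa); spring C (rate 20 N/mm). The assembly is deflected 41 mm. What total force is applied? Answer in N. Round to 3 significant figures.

864 N

k_A = Gd⁴/(8D³N_a) = (80.2×10³)(2.4⁴)/(8·27.0³·15) = 1.1265 N/mm
k_B = Gd⁴/(8D³N_a) = (78.6×10³)(9.9⁴)/(8·71.0³·9) = 29.299 N/mm
Springs A,B series: k_AB = 1/(1/1.1265+1/29.299) = 1.0848 N/mm; parallel with C: k_eq = 1.0848+20 = 21.085 N/mm
F = k_eq·δ = 21.085·41 = 864.48 N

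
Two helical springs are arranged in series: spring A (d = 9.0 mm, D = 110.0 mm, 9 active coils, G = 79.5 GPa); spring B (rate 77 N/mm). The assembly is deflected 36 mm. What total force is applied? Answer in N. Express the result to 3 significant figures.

183 N

k_A = Gd⁴/(8D³N_a) = (79.5×10³)(9.0⁴)/(8·110.0³·9) = 5.4429 N/mm
Series: 1/k_eq = 1/5.4429 + 1/77 = 0.19671; k_eq = 5.0835 N/mm
F = k_eq·δ = 5.0835·36 = 183.01 N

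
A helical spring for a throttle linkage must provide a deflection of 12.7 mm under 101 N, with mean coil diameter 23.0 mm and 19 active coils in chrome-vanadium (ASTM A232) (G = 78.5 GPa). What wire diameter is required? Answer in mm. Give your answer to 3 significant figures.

Required rate k = F/δ = 101/12.7 = 7.9528 N/mm
d = (8D³N_a·k / G)^(1/4) = (8·23.0³·19·7.9528 / (78.5×10³))^0.25
  = (187.36)^0.25 = 3.6997 mm

3.70 mm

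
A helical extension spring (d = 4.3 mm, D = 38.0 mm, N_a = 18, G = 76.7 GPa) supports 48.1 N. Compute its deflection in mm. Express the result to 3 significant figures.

14.5 mm

k = Gd⁴/(8D³N_a) = (76.7×10³)(4.3⁴)/(8·38.0³·18) = 3.3186 N/mm
δ = F/k = 48.1 / 3.3186 = 14.494 mm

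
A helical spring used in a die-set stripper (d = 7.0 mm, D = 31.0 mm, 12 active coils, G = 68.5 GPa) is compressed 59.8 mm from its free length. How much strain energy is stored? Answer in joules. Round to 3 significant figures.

k = Gd⁴/(8D³N_a) = (68.5×10³)(7.0⁴)/(8·31.0³·12) = 57.508 N/mm
U = ½kδ² = 0.5 × 57.508 × 59.8² = 1.0283e+05 N·mm = 102.83 J

103 J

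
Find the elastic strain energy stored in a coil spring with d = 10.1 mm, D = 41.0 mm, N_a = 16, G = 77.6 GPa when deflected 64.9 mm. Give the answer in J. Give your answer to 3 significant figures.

193 J

k = Gd⁴/(8D³N_a) = (77.6×10³)(10.1⁴)/(8·41.0³·16) = 91.535 N/mm
U = ½kδ² = 0.5 × 91.535 × 64.9² = 1.9277e+05 N·mm = 192.77 J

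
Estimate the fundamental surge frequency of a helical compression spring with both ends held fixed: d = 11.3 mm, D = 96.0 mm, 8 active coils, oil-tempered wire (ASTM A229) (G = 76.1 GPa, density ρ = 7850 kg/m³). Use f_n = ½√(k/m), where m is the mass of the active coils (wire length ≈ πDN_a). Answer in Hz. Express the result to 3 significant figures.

k = Gd⁴/(8D³N_a) = (76.1×10³)(11.3⁴)/(8·96.0³·8) = 21.913 N/mm = 21913 N/m
Wire length L = πDN_a = π·96.0·8 = 2412.7 mm
m = ρ·(πd²/4)·L = 7850 × 100.29×10⁻⁶ m² × 2.4127 m = 1.8994 kg
f_n = ½√(k/m) = 0.5·√(21913/1.8994) = 0.5·√(11537) = 53.704 Hz

53.7 Hz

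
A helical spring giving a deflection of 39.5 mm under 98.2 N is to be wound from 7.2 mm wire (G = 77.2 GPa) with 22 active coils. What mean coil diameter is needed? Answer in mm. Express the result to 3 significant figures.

78.0 mm

Required rate k = F/δ = 98.2/39.5 = 2.4861 N/mm
D = (Gd⁴/(8N_a·k))^(1/3) = (77.2×10³·7.2⁴/(8·22·2.4861))^(1/3)
  = (474155)^(1/3) = 77.9782 mm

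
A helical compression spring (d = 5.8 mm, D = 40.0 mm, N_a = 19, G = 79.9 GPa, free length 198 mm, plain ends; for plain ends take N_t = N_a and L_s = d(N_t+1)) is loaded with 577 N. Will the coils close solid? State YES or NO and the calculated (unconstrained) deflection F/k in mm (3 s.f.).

k = Gd⁴/(8D³N_a) = (79.9×10³)(5.8⁴)/(8·40.0³·19) = 9.2947 N/mm
N_t = 19; L_s = 5.8·20 = 116 mm; δ_solid = L₀ − L_s = 198 − 116 = 82 mm
δ = F/k = 577/9.2947 = 62.078 mm
δ < δ_solid → spring does not go solid

NO, δ = 62.1 mm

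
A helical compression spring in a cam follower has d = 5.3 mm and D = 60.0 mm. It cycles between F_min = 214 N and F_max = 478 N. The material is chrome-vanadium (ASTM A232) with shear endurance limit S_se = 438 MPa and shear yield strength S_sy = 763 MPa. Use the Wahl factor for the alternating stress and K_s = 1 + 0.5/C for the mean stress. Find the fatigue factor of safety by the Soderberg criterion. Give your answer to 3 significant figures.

1.20

C = D/d = 60.0/5.3 = 11.3208; K_W = (4C−1)/(4C−4)+0.615/C = 1.1270; K_s = 1+0.5/C = 1.0442
F_a = (F_max−F_min)/2 = 132 N; F_m = (F_max+F_min)/2 = 346 N
τ_a = K_W·8F_aD/(πd³) = 1.1270 × 135.47 = 152.67 MPa
τ_m = K_s·8F_mD/(πd³) = 1.0442 × 355.09 = 370.77 MPa
Soderberg: 1/n_f = τ_a/S_se + τ_m/S_sy = 152.67/438 + 370.77/763 = 0.34857 + 0.48594 = 0.83451
n_f = 1/0.83451 = 1.198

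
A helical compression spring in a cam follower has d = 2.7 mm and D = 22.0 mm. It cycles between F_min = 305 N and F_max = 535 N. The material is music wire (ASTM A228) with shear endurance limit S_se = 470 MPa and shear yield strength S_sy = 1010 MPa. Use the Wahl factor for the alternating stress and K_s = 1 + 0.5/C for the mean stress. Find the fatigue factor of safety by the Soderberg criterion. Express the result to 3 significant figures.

C = D/d = 22.0/2.7 = 8.1481; K_W = (4C−1)/(4C−4)+0.615/C = 1.1804; K_s = 1+0.5/C = 1.0614
F_a = (F_max−F_min)/2 = 115 N; F_m = (F_max+F_min)/2 = 420 N
τ_a = K_W·8F_aD/(πd³) = 1.1804 × 327.32 = 386.37 MPa
τ_m = K_s·8F_mD/(πd³) = 1.0614 × 1195.4 = 1268.8 MPa
Soderberg: 1/n_f = τ_a/S_se + τ_m/S_sy = 386.37/470 + 1268.8/1010 = 0.82205 + 1.25621 = 2.0783
n_f = 1/2.0783 = 0.4812

0.481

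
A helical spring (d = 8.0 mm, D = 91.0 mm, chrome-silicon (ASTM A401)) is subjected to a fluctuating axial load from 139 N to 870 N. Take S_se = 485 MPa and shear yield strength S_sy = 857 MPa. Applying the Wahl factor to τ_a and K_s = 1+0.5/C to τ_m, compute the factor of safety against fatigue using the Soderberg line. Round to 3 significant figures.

C = D/d = 91.0/8.0 = 11.3750; K_W = (4C−1)/(4C−4)+0.615/C = 1.1264; K_s = 1+0.5/C = 1.0440
F_a = (F_max−F_min)/2 = 365.5 N; F_m = (F_max+F_min)/2 = 504.5 N
τ_a = K_W·8F_aD/(πd³) = 1.1264 × 165.42 = 186.33 MPa
τ_m = K_s·8F_mD/(πd³) = 1.0440 × 228.34 = 238.37 MPa
Soderberg: 1/n_f = τ_a/S_se + τ_m/S_sy = 186.33/485 + 238.37/857 = 0.38418 + 0.27815 = 0.66232
n_f = 1/0.66232 = 1.51

1.51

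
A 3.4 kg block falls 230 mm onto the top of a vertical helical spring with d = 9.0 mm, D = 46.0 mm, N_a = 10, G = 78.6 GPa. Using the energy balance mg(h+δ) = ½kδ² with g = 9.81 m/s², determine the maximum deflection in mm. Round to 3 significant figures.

k = Gd⁴/(8D³N_a) = (78.6×10³)(9.0⁴)/(8·46.0³·10) = 66.226 N/mm
W = mg = 3.4 × 9.81 = 33.354 N
½kδ² − Wδ − Wh = 0 → δ = (W + √(W² + 2kWh))/k
δ = (33.354 + √(1112.5 + 1.0161e+06))/66.226 = (33.354 + 1008.6)/66.226 = 15.733 mm

15.7 mm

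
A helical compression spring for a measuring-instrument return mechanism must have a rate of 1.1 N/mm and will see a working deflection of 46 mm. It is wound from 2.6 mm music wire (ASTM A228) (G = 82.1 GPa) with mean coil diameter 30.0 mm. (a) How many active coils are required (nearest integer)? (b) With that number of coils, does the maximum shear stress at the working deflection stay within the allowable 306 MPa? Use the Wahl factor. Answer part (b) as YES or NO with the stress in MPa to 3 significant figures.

(a) 16 coils; (b) YES, τ_max = 244 MPa

N_a = Gd⁴/(8D³k) = (82.1×10³)(2.6⁴)/(8·30.0³·1.1) = 15.79 → N_a = 16
Actual rate k = Gd⁴/(8D³·16) = 1.0856 N/mm
Working load F = kδ = 1.0856·46 = 49.937 N
C = 30.0/2.6 = 11.5385; K_W = (4C−1)/(4C−4)+0.615/C = 1.1245
τ_max = K_W·8FD/(πd³) = 1.1245·217.05 = 244.07 MPa
τ_max ≤ 306 MPa → acceptable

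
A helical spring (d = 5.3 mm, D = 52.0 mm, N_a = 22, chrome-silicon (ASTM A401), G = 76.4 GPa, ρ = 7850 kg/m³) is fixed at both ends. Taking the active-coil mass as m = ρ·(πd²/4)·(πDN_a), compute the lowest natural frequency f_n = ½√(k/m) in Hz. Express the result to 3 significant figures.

31.3 Hz

k = Gd⁴/(8D³N_a) = (76.4×10³)(5.3⁴)/(8·52.0³·22) = 2.436 N/mm = 2436 N/m
Wire length L = πDN_a = π·52.0·22 = 3594 mm
m = ρ·(πd²/4)·L = 7850 × 22.062×10⁻⁶ m² × 3.594 m = 0.62243 kg
f_n = ½√(k/m) = 0.5·√(2436/0.62243) = 0.5·√(3913.7) = 31.28 Hz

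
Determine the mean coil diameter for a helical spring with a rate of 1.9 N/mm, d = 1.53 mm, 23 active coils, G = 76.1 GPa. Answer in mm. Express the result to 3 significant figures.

10.6 mm

D = (Gd⁴/(8N_a·k))^(1/3) = (76.1×10³·1.53⁴/(8·23·1.9))^(1/3)
  = (1192.83)^(1/3) = 10.6054 mm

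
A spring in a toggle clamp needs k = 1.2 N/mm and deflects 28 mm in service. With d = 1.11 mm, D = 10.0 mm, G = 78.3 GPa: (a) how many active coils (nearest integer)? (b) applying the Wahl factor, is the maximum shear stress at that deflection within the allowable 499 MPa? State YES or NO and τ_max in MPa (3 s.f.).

N_a = Gd⁴/(8D³k) = (78.3×10³)(1.11⁴)/(8·10.0³·1.2) = 12.38 → N_a = 12
Actual rate k = Gd⁴/(8D³·12) = 1.2382 N/mm
Working load F = kδ = 1.2382·28 = 34.669 N
C = 10.0/1.11 = 9.0090; K_W = (4C−1)/(4C−4)+0.615/C = 1.1619
τ_max = K_W·8FD/(πd³) = 1.1619·645.52 = 750.04 MPa
τ_max > 499 MPa → exceeds allowable

(a) 12 coils; (b) NO, τ_max = 750 MPa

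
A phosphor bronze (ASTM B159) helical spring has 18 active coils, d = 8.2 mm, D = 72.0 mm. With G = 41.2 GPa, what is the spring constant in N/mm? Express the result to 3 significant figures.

k = Gd⁴/(8D³N_a) = (41.2×10³ × 8.2⁴) / (8 × 72.0³ × 18)
  = 1.86274e+08 / 5.37477e+07 = 3.4657 N/mm

3.47 N/mm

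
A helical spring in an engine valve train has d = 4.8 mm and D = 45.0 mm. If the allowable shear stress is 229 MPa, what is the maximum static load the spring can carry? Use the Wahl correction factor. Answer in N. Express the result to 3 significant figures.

191 N

C = D/d = 45.0/4.8 = 9.3750
K_W = (4C−1)/(4C−4) + 0.615/C = 36.500/33.500 + 0.0656 = 1.1552
τ_max = K·8FD/(πd³) → F_max = τ_allow·πd³/(8DK)
F_max = 229·π·4.8³/(8·45.0·1.1552) = 79563/415.85 = 191.32 N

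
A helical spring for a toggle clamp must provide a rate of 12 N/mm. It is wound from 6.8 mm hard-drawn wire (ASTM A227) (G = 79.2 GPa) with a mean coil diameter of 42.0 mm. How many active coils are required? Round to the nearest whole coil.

N_a = Gd⁴/(8D³k) = (79.2×10³ × 6.8⁴)/(8 × 42.0³ × 12)
    = 1.6934e+08 / 7.11245e+06 = 23.81 → 24 coils

24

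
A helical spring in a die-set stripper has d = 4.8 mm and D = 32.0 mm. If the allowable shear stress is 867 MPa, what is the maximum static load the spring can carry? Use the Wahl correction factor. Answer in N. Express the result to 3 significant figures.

C = D/d = 32.0/4.8 = 6.6667
K_W = (4C−1)/(4C−4) + 0.615/C = 25.667/22.667 + 0.0922 = 1.2246
τ_max = K·8FD/(πd³) → F_max = τ_allow·πd³/(8DK)
F_max = 867·π·4.8³/(8·32.0·1.2246) = 3.0123e+05/313.5 = 960.85 N

961 N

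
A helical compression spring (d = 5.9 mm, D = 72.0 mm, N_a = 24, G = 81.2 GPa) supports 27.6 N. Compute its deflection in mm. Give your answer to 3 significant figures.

k = Gd⁴/(8D³N_a) = (81.2×10³)(5.9⁴)/(8·72.0³·24) = 1.373 N/mm
δ = F/k = 27.6 / 1.373 = 20.102 mm

20.1 mm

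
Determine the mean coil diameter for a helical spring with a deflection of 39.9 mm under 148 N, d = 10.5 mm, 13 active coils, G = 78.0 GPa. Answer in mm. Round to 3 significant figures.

135 mm

Required rate k = F/δ = 148/39.9 = 3.7093 N/mm
D = (Gd⁴/(8N_a·k))^(1/3) = (78.0×10³·10.5⁴/(8·13·3.7093))^(1/3)
  = (2.4577e+06)^(1/3) = 134.9511 mm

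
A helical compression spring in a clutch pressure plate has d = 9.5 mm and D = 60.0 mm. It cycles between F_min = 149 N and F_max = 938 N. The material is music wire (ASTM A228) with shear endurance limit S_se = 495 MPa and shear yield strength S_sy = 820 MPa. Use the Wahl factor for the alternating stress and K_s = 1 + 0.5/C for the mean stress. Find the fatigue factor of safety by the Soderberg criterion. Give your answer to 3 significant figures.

C = D/d = 60.0/9.5 = 6.3158; K_W = (4C−1)/(4C−4)+0.615/C = 1.2385; K_s = 1+0.5/C = 1.0792
F_a = (F_max−F_min)/2 = 394.5 N; F_m = (F_max+F_min)/2 = 543.5 N
τ_a = K_W·8F_aD/(πd³) = 1.2385 × 70.302 = 87.066 MPa
τ_m = K_s·8F_mD/(πd³) = 1.0792 × 96.855 = 104.52 MPa
Soderberg: 1/n_f = τ_a/S_se + τ_m/S_sy = 87.066/495 + 104.52/820 = 0.17589 + 0.12747 = 0.30336
n_f = 1/0.30336 = 3.296

3.30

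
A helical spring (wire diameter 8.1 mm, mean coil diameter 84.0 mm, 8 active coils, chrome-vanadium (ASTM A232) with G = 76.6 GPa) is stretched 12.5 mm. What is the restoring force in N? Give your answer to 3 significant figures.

k = Gd⁴/(8D³N_a) = (76.6×10³)(8.1⁴)/(8·84.0³·8) = 8.6926 N/mm
F = k·δ = 8.6926 × 12.5 = 108.66 N

109 N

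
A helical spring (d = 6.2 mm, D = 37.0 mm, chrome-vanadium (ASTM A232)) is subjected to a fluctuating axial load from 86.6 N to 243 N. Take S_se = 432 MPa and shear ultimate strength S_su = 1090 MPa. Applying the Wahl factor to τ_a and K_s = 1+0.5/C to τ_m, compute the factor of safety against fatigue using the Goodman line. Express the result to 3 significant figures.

6.47

C = D/d = 37.0/6.2 = 5.9677; K_W = (4C−1)/(4C−4)+0.615/C = 1.2540; K_s = 1+0.5/C = 1.0838
F_a = (F_max−F_min)/2 = 78.2 N; F_m = (F_max+F_min)/2 = 164.8 N
τ_a = K_W·8F_aD/(πd³) = 1.2540 × 30.915 = 38.769 MPa
τ_m = K_s·8F_mD/(πd³) = 1.0838 × 65.151 = 70.61 MPa
Goodman: 1/n_f = τ_a/S_se + τ_m/S_su = 38.769/432 + 70.61/1090 = 0.08974 + 0.06478 = 0.15452
n_f = 1/0.15452 = 6.472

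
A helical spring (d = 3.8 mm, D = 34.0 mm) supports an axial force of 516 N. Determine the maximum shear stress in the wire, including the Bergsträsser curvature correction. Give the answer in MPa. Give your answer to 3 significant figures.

Spring index C = D/d = 34.0/3.8 = 8.9474
K_B = (4C+2)/(4C−3) = 37.789/32.789 = 1.1525
τ₀ = 8FD/(πd³) = 8·516·34.0/(π·3.8³) = 140352/172.39 = 814.18 MPa
τ_max = K·τ₀ = 1.1525 × 814.18 = 938.33 MPa

938 MPa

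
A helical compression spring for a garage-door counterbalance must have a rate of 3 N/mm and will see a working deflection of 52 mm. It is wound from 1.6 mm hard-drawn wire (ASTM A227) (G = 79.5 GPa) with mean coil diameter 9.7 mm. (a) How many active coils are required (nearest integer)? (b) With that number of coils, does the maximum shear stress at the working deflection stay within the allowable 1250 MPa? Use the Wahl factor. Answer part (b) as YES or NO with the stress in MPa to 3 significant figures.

N_a = Gd⁴/(8D³k) = (79.5×10³)(1.6⁴)/(8·9.7³·3) = 23.79 → N_a = 24
Actual rate k = Gd⁴/(8D³·24) = 2.9732 N/mm
Working load F = kδ = 2.9732·52 = 154.61 N
C = 9.7/1.6 = 6.0625; K_W = (4C−1)/(4C−4)+0.615/C = 1.2496
τ_max = K_W·8FD/(πd³) = 1.2496·932.36 = 1165.1 MPa
τ_max ≤ 1250 MPa → acceptable

(a) 24 coils; (b) YES, τ_max = 1170 MPa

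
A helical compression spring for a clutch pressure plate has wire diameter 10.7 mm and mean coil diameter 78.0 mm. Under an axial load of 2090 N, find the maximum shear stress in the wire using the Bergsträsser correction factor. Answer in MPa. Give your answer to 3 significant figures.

404 MPa

Spring index C = D/d = 78.0/10.7 = 7.2897
K_B = (4C+2)/(4C−3) = 31.159/26.159 = 1.1911
τ₀ = 8FD/(πd³) = 8·2090·78.0/(π·10.7³) = 1.30416e+06/3848.6 = 338.87 MPa
τ_max = K·τ₀ = 1.1911 × 338.87 = 403.64 MPa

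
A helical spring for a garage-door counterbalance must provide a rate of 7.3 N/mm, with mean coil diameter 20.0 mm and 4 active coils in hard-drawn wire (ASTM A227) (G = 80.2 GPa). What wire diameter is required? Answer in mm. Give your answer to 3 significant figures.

2.20 mm

d = (8D³N_a·k / G)^(1/4) = (8·20.0³·4·7.3 / (80.2×10³))^0.25
  = (23.302)^0.25 = 2.1971 mm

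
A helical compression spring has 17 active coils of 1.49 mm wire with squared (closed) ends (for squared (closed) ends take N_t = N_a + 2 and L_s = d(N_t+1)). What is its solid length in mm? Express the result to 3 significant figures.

29.8 mm

squared (closed) ends: N_t = N_a + 2 = 17 + 2 = 19
L_s = d·(N_t+1) = 1.49 × 20 = 29.8 mm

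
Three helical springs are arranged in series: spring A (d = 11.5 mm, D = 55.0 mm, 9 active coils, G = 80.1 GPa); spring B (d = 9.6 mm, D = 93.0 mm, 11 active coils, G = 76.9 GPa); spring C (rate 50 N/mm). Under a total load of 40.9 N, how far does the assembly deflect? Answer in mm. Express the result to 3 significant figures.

k_A = Gd⁴/(8D³N_a) = (80.1×10³)(11.5⁴)/(8·55.0³·9) = 116.95 N/mm
k_B = Gd⁴/(8D³N_a) = (76.9×10³)(9.6⁴)/(8·93.0³·11) = 9.2274 N/mm
Series: 1/k_eq = 1/116.95 + 1/9.2274 + 1/50 = 0.13692; k_eq = 7.3034 N/mm
δ = F/k_eq = 40.9/7.3034 = 5.6002 mm

5.60 mm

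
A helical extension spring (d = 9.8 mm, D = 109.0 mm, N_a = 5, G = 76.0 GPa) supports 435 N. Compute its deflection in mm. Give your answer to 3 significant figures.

k = Gd⁴/(8D³N_a) = (76.0×10³)(9.8⁴)/(8·109.0³·5) = 13.533 N/mm
δ = F/k = 435 / 13.533 = 32.145 mm

32.1 mm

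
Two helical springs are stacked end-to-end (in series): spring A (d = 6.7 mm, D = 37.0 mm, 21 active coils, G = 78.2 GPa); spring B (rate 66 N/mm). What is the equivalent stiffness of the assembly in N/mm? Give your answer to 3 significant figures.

k_A = Gd⁴/(8D³N_a) = (78.2×10³)(6.7⁴)/(8·37.0³·21) = 18.518 N/mm
Series: 1/k_eq = 1/18.518 + 1/66 = 0.069153; k_eq = 14.461 N/mm

14.5 N/mm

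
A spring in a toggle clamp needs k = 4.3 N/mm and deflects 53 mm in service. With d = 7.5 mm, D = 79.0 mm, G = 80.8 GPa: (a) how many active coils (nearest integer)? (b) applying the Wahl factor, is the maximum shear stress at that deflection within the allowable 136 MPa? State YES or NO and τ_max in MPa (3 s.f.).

(a) 15 coils; (b) YES, τ_max = 124 MPa

N_a = Gd⁴/(8D³k) = (80.8×10³)(7.5⁴)/(8·79.0³·4.3) = 15.07 → N_a = 15
Actual rate k = Gd⁴/(8D³·15) = 4.3211 N/mm
Working load F = kδ = 4.3211·53 = 229.02 N
C = 79.0/7.5 = 10.5333; K_W = (4C−1)/(4C−4)+0.615/C = 1.1371
τ_max = K_W·8FD/(πd³) = 1.1371·109.21 = 124.18 MPa
τ_max ≤ 136 MPa → acceptable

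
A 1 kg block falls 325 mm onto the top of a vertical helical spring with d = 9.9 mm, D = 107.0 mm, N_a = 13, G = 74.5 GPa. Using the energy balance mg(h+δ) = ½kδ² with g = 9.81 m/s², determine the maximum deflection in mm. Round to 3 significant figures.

k = Gd⁴/(8D³N_a) = (74.5×10³)(9.9⁴)/(8·107.0³·13) = 5.6171 N/mm
W = mg = 1 × 9.81 = 9.81 N
½kδ² − Wδ − Wh = 0 → δ = (W + √(W² + 2kWh))/k
δ = (9.81 + √(96.236 + 35817.5))/5.6171 = (9.81 + 189.51)/5.6171 = 35.484 mm

35.5 mm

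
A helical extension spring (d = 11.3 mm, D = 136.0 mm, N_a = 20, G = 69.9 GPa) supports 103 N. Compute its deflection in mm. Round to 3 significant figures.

k = Gd⁴/(8D³N_a) = (69.9×10³)(11.3⁴)/(8·136.0³·20) = 2.8317 N/mm
δ = F/k = 103 / 2.8317 = 36.373 mm

36.4 mm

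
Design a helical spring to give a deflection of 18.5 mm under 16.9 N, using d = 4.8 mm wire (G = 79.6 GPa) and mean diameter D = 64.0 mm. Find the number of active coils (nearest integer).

22

Required rate k = F/δ = 16.9/18.5 = 0.91351 N/mm
N_a = Gd⁴/(8D³k) = (79.6×10³ × 4.8⁴)/(8 × 64.0³ × 0.91351)
    = 4.2255e+07 / 1.91578e+06 = 22.06 → 22 coils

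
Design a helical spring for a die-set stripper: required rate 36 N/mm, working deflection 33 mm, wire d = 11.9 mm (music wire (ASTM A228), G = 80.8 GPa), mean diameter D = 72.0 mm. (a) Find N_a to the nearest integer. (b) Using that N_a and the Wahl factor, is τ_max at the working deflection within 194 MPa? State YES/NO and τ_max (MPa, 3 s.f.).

(a) 15 coils; (b) YES, τ_max = 162 MPa

N_a = Gd⁴/(8D³k) = (80.8×10³)(11.9⁴)/(8·72.0³·36) = 15.07 → N_a = 15
Actual rate k = Gd⁴/(8D³·15) = 36.176 N/mm
Working load F = kδ = 36.176·33 = 1193.8 N
C = 72.0/11.9 = 6.0504; K_W = (4C−1)/(4C−4)+0.615/C = 1.2501
τ_max = K_W·8FD/(πd³) = 1.2501·129.89 = 162.38 MPa
τ_max ≤ 194 MPa → acceptable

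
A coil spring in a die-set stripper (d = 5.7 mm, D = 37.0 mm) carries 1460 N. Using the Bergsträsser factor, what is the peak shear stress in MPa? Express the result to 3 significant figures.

Spring index C = D/d = 37.0/5.7 = 6.4912
K_B = (4C+2)/(4C−3) = 27.965/22.965 = 1.2177
τ₀ = 8FD/(πd³) = 8·1460·37.0/(π·5.7³) = 432160/581.8 = 742.8 MPa
τ_max = K·τ₀ = 1.2177 × 742.8 = 904.52 MPa

905 MPa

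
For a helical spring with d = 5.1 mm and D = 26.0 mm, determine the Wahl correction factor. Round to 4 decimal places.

1.3036

C = D/d = 26.0/5.1 = 5.0980
K_W = (4C−1)/(4C−4) + 0.615/C = 19.392/16.392 + 0.1206 = 1.3036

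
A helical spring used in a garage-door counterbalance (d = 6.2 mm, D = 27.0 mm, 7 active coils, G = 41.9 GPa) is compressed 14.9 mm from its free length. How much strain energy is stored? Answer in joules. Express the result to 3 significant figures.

6.24 J

k = Gd⁴/(8D³N_a) = (41.9×10³)(6.2⁴)/(8·27.0³·7) = 56.17 N/mm
U = ½kδ² = 0.5 × 56.17 × 14.9² = 6235.1 N·mm = 6.2351 J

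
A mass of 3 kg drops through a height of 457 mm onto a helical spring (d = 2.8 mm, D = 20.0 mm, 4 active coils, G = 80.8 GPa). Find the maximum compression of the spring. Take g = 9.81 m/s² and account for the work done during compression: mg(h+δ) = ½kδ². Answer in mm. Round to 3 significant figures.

38.8 mm

k = Gd⁴/(8D³N_a) = (80.8×10³)(2.8⁴)/(8·20.0³·4) = 19.4 N/mm
W = mg = 3 × 9.81 = 29.43 N
½kδ² − Wδ − Wh = 0 → δ = (W + √(W² + 2kWh))/k
δ = (29.43 + √(866.12 + 521843))/19.4 = (29.43 + 722.99)/19.4 = 38.784 mm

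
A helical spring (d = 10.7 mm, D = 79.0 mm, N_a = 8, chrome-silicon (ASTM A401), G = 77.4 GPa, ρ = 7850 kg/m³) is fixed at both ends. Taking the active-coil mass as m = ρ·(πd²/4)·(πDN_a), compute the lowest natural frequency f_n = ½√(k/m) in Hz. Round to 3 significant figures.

k = Gd⁴/(8D³N_a) = (77.4×10³)(10.7⁴)/(8·79.0³·8) = 32.153 N/mm = 32153 N/m
Wire length L = πDN_a = π·79.0·8 = 1985.5 mm
m = ρ·(πd²/4)·L = 7850 × 89.92×10⁻⁶ m² × 1.9855 m = 1.4015 kg
f_n = ½√(k/m) = 0.5·√(32153/1.4015) = 0.5·√(22941) = 75.732 Hz

75.7 Hz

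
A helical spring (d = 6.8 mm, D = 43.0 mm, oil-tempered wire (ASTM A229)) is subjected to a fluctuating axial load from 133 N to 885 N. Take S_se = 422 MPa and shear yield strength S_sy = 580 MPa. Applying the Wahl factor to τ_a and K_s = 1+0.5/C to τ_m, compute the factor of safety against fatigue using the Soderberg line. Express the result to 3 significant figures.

1.40

C = D/d = 43.0/6.8 = 6.3235; K_W = (4C−1)/(4C−4)+0.615/C = 1.2381; K_s = 1+0.5/C = 1.0791
F_a = (F_max−F_min)/2 = 376 N; F_m = (F_max+F_min)/2 = 509 N
τ_a = K_W·8F_aD/(πd³) = 1.2381 × 130.94 = 162.12 MPa
τ_m = K_s·8F_mD/(πd³) = 1.0791 × 177.26 = 191.27 MPa
Soderberg: 1/n_f = τ_a/S_se + τ_m/S_sy = 162.12/422 + 191.27/580 = 0.38417 + 0.32978 = 0.71395
n_f = 1/0.71395 = 1.401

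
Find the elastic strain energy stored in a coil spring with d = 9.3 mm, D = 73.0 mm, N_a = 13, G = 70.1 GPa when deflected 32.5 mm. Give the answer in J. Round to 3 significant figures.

k = Gd⁴/(8D³N_a) = (70.1×10³)(9.3⁴)/(8·73.0³·13) = 12.961 N/mm
U = ½kδ² = 0.5 × 12.961 × 32.5² = 6845.2 N·mm = 6.8452 J

6.85 J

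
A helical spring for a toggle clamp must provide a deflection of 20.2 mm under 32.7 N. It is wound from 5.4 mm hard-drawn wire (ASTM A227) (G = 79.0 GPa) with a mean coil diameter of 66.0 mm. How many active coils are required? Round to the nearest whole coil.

Required rate k = F/δ = 32.7/20.2 = 1.6188 N/mm
N_a = Gd⁴/(8D³k) = (79.0×10³ × 5.4⁴)/(8 × 66.0³ × 1.6188)
    = 6.71741e+07 / 3.72322e+06 = 18.04 → 18 coils

18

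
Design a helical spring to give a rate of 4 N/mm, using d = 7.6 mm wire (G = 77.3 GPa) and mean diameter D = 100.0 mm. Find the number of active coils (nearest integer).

8

N_a = Gd⁴/(8D³k) = (77.3×10³ × 7.6⁴)/(8 × 100.0³ × 4)
    = 2.5789e+08 / 3.2e+07 = 8.059 → 8 coils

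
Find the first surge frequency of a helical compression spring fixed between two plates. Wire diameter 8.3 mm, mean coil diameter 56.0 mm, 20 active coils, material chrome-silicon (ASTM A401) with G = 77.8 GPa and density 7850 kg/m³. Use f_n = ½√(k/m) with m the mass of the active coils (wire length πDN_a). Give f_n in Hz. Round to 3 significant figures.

46.9 Hz

k = Gd⁴/(8D³N_a) = (77.8×10³)(8.3⁴)/(8·56.0³·20) = 13.14 N/mm = 13140 N/m
Wire length L = πDN_a = π·56.0·20 = 3518.6 mm
m = ρ·(πd²/4)·L = 7850 × 54.106×10⁻⁶ m² × 3.5186 m = 1.4945 kg
f_n = ½√(k/m) = 0.5·√(13140/1.4945) = 0.5·√(8792.7) = 46.885 Hz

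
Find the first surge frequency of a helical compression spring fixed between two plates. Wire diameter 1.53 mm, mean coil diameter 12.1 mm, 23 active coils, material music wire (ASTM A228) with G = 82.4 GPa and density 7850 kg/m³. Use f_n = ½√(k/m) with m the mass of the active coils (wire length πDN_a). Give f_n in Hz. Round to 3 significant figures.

k = Gd⁴/(8D³N_a) = (82.4×10³)(1.53⁴)/(8·12.1³·23) = 1.3852 N/mm = 1385.2 N/m
Wire length L = πDN_a = π·12.1·23 = 874.31 mm
m = ρ·(πd²/4)·L = 7850 × 1.8385×10⁻⁶ m² × 0.87431 m = 0.012618 kg
f_n = ½√(k/m) = 0.5·√(1385.2/0.012618) = 0.5·√(1.0978e+05) = 165.66 Hz

166 Hz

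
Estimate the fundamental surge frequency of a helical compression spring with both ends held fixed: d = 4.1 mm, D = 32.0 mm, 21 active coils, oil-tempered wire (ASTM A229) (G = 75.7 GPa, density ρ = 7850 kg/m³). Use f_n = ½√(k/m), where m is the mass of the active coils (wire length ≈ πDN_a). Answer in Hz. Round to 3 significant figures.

k = Gd⁴/(8D³N_a) = (75.7×10³)(4.1⁴)/(8·32.0³·21) = 3.8857 N/mm = 3885.7 N/m
Wire length L = πDN_a = π·32.0·21 = 2111.2 mm
m = ρ·(πd²/4)·L = 7850 × 13.203×10⁻⁶ m² × 2.1112 m = 0.2188 kg
f_n = ½√(k/m) = 0.5·√(3885.7/0.2188) = 0.5·√(17759) = 66.632 Hz

66.6 Hz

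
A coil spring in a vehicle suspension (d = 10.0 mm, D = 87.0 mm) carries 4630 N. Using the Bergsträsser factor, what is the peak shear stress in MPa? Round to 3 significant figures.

Spring index C = D/d = 87.0/10.0 = 8.7000
K_B = (4C+2)/(4C−3) = 36.800/31.800 = 1.1572
τ₀ = 8FD/(πd³) = 8·4630·87.0/(π·10.0³) = 3.22248e+06/3141.6 = 1025.7 MPa
τ_max = K·τ₀ = 1.1572 × 1025.7 = 1187 MPa

1190 MPa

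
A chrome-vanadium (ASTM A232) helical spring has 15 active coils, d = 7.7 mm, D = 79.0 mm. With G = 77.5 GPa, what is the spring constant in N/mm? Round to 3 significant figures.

k = Gd⁴/(8D³N_a) = (77.5×10³ × 7.7⁴) / (8 × 79.0³ × 15)
  = 2.72436e+08 / 5.91647e+07 = 4.6047 N/mm

4.60 N/mm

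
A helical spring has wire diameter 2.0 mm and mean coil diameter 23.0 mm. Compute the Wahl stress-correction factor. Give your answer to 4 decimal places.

C = D/d = 23.0/2.0 = 11.5000
K_W = (4C−1)/(4C−4) + 0.615/C = 45.000/42.000 + 0.0535 = 1.1249

1.1249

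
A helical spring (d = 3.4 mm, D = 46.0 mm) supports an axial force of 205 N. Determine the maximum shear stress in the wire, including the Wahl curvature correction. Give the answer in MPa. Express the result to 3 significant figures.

Spring index C = D/d = 46.0/3.4 = 13.5294
K_W = (4C−1)/(4C−4) + 0.615/C = 53.118/50.118 + 0.0455 = 1.1053
τ₀ = 8FD/(πd³) = 8·205·46.0/(π·3.4³) = 75440/123.48 = 610.96 MPa
τ_max = K·τ₀ = 1.1053 × 610.96 = 675.31 MPa

675 MPa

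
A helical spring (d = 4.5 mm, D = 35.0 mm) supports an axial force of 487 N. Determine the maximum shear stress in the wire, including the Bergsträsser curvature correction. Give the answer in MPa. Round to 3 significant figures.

Spring index C = D/d = 35.0/4.5 = 7.7778
K_B = (4C+2)/(4C−3) = 33.111/28.111 = 1.1779
τ₀ = 8FD/(πd³) = 8·487·35.0/(π·4.5³) = 136360/286.28 = 476.32 MPa
τ_max = K·τ₀ = 1.1779 × 476.32 = 561.04 MPa

561 MPa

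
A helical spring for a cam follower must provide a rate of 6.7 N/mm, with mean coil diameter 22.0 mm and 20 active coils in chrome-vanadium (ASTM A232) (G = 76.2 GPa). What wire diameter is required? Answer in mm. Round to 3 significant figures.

d = (8D³N_a·k / G)^(1/4) = (8·22.0³·20·6.7 / (76.2×10³))^0.25
  = (149.8)^0.25 = 3.4985 mm

3.50 mm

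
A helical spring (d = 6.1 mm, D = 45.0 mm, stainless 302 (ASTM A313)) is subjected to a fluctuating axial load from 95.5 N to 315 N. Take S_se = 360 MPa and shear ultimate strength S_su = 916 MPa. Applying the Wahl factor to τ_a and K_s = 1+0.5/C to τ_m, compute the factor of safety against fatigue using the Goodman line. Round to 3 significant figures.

3.27

C = D/d = 45.0/6.1 = 7.3770; K_W = (4C−1)/(4C−4)+0.615/C = 1.2010; K_s = 1+0.5/C = 1.0678
F_a = (F_max−F_min)/2 = 109.75 N; F_m = (F_max+F_min)/2 = 205.25 N
τ_a = K_W·8F_aD/(πd³) = 1.2010 × 55.407 = 66.543 MPa
τ_m = K_s·8F_mD/(πd³) = 1.0678 × 103.62 = 110.64 MPa
Goodman: 1/n_f = τ_a/S_se + τ_m/S_su = 66.543/360 + 110.64/916 = 0.18484 + 0.12079 = 0.30563
n_f = 1/0.30563 = 3.272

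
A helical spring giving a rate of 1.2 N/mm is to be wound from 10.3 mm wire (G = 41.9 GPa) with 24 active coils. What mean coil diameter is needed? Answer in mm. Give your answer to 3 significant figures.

D = (Gd⁴/(8N_a·k))^(1/3) = (41.9×10³·10.3⁴/(8·24·1.2))^(1/3)
  = (2.04682e+06)^(1/3) = 126.9678 mm

127 mm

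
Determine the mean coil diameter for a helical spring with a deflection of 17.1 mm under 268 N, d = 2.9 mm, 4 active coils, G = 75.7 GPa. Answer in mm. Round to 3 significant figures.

22.0 mm

Required rate k = F/δ = 268/17.1 = 15.673 N/mm
D = (Gd⁴/(8N_a·k))^(1/3) = (75.7×10³·2.9⁴/(8·4·15.673))^(1/3)
  = (10675.8)^(1/3) = 22.0191 mm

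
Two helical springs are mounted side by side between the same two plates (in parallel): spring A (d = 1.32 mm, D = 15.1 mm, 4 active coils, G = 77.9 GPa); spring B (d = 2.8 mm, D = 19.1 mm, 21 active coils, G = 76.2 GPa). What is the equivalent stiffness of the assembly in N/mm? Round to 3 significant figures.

k_A = Gd⁴/(8D³N_a) = (77.9×10³)(1.32⁴)/(8·15.1³·4) = 2.1466 N/mm
k_B = Gd⁴/(8D³N_a) = (76.2×10³)(2.8⁴)/(8·19.1³·21) = 4.0011 N/mm
Parallel: k_eq = 2.1466 + 4.0011 = 6.1477 N/mm

6.15 N/mm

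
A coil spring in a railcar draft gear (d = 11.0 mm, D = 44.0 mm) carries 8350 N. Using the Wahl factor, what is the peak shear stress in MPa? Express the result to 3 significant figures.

Spring index C = D/d = 44.0/11.0 = 4.0000
K_W = (4C−1)/(4C−4) + 0.615/C = 15.000/12.000 + 0.1537 = 1.4038
τ₀ = 8FD/(πd³) = 8·8350·44.0/(π·11.0³) = 2.9392e+06/4181.5 = 702.91 MPa
τ_max = K·τ₀ = 1.4038 × 702.91 = 986.71 MPa

987 MPa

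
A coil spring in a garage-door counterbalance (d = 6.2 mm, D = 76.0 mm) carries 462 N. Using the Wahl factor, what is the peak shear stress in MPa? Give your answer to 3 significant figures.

Spring index C = D/d = 76.0/6.2 = 12.2581
K_W = (4C−1)/(4C−4) + 0.615/C = 48.032/45.032 + 0.0502 = 1.1168
τ₀ = 8FD/(πd³) = 8·462·76.0/(π·6.2³) = 280896/748.73 = 375.16 MPa
τ_max = K·τ₀ = 1.1168 × 375.16 = 418.98 MPa

419 MPa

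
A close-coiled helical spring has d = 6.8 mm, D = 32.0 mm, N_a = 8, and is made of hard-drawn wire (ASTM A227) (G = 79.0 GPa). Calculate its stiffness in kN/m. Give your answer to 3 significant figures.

k = Gd⁴/(8D³N_a) = (79.0×10³ × 6.8⁴) / (8 × 32.0³ × 8)
  = 1.68913e+08 / 2.09715e+06 = 80.544 N/mm

80.5 kN/m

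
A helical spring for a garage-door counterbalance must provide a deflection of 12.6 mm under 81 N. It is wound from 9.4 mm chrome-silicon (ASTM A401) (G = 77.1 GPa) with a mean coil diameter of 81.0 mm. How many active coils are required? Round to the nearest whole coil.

Required rate k = F/δ = 81/12.6 = 6.4286 N/mm
N_a = Gd⁴/(8D³k) = (77.1×10³ × 9.4⁴)/(8 × 81.0³ × 6.4286)
    = 6.01957e+08 / 2.73313e+07 = 22.02 → 22 coils

22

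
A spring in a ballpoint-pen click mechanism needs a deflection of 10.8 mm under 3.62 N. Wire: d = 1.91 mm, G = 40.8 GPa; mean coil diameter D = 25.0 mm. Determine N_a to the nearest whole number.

13

Required rate k = F/δ = 3.62/10.8 = 0.33519 N/mm
N_a = Gd⁴/(8D³k) = (40.8×10³ × 1.91⁴)/(8 × 25.0³ × 0.33519)
    = 542992 / 41898.1 = 12.96 → 13 coils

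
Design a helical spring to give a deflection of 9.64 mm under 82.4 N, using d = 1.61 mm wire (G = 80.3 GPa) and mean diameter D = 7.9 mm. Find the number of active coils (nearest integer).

16

Required rate k = F/δ = 82.4/9.64 = 8.5477 N/mm
N_a = Gd⁴/(8D³k) = (80.3×10³ × 1.61⁴)/(8 × 7.9³ × 8.5477)
    = 539534 / 33714.9 = 16 → 16 coils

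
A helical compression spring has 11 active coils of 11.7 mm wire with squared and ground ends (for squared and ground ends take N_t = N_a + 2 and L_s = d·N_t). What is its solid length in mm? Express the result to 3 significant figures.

squared and ground ends: N_t = N_a + 2 = 11 + 2 = 13
L_s = d·N_t = 11.7 × 13 = 152.1 mm

152 mm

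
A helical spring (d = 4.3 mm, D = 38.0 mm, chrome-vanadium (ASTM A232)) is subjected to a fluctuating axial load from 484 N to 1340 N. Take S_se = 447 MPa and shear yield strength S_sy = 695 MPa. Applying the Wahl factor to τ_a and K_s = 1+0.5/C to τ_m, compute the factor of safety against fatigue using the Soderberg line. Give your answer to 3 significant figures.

C = D/d = 38.0/4.3 = 8.8372; K_W = (4C−1)/(4C−4)+0.615/C = 1.1653; K_s = 1+0.5/C = 1.0566
F_a = (F_max−F_min)/2 = 428 N; F_m = (F_max+F_min)/2 = 912 N
τ_a = K_W·8F_aD/(πd³) = 1.1653 × 520.91 = 607.01 MPa
τ_m = K_s·8F_mD/(πd³) = 1.0566 × 1110 = 1172.8 MPa
Soderberg: 1/n_f = τ_a/S_se + τ_m/S_sy = 607.01/447 + 1172.8/695 = 1.35796 + 1.68745 = 3.0454
n_f = 1/3.0454 = 0.3284

0.328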